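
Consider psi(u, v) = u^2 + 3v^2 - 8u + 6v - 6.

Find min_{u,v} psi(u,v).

psi(u,v) separates as P(u) + Q(v) − 6, so its minimum is min P + min Q − 6.
P'(u) = 2u - 8 vanishes at u ∈ {4}; Q'(v) = 6v + 6 vanishes at v ∈ {-1}.
Local minima of P (where P''>0): P(4)=-16. Local minima of Q: Q(-1)=-3.
So the global minimum of psi is P(4) + Q(-1) − 6 = -16 − 3 − 6 = -25, attained at (4, -1).

-25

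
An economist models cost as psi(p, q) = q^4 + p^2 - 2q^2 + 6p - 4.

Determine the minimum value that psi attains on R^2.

psi(p,q) separates as A(p) + B(q) − 4, so its minimum is min A + min B − 4.
A'(p) = 2p + 6 vanishes at p ∈ {-3}; B'(q) = 4q(q - 1)(q + 1) vanishes at q ∈ {-1, 0, 1}.
Local minima of A (where A''>0): A(-3)=-9. Local minima of B: B(-1)=-1, B(1)=-1.
So the global minimum of psi is A(-3) + B(-1) − 4 = -9 − 1 − 4 = -14, attained at (-3, -1).

-14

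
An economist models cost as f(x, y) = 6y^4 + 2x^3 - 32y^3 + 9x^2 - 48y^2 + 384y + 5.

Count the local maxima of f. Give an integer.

1

f separates as a function of x plus a function of y, so ∇f=0 decouples.
∂f/∂x = 6x(x + 3) = 0 at x ∈ {-3, 0}; ∂f/∂y = 24(y - 4)(y - 2)(y + 2) = 0 at y ∈ {-2, 2, 4}.
The Hessian is diagonal: diag(f_xx, f_yy). Second derivatives: f_xx(-3)=-18, f_xx(0)=18; f_yy(-2)=576, f_yy(2)=-192, f_yy(4)=288.
Local maxima occur where both diagonal entries negative: (-3, 2). Count: 1.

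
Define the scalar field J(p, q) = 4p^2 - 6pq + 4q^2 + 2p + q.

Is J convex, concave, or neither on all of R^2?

convex

J is quadratic, so its Hessian is the constant matrix H = [[8, -6], [-6, 8]].
det(H) = 28, tr(H) = 16.
det(H) > 0 and tr(H) > 0, so H is positive definite everywhere: convex.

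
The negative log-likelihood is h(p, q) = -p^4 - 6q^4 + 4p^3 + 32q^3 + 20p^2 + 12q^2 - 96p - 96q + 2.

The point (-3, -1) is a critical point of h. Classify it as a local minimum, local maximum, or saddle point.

local maximum

The mixed partial ∂²h/∂p∂q is 0, so the Hessian at any point is diag(h_pp, h_qq) = diag(4(-3p^2 + 6p + 10), 24(-3q^2 + 8q + 1)).
At (-3, -1): H = diag(-140, -240).
Both eigenvalues are negative, so H is negative definite: a local maximum.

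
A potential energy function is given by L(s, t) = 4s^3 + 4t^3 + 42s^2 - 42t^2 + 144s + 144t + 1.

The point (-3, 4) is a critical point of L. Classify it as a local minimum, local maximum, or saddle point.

The mixed partial ∂²L/∂s∂t is 0, so the Hessian at any point is diag(L_ss, L_tt) = diag(12(2s + 7), 12(2t - 7)).
At (-3, 4): H = diag(12, 12).
Both eigenvalues are positive, so H is positive definite: a local minimum.

local minimum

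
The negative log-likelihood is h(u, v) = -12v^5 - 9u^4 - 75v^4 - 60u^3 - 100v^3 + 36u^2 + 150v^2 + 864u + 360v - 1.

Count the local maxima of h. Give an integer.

4

h separates as a function of u plus a function of v, so ∇h=0 decouples.
∂h/∂u = -36(u - 2)(u + 3)(u + 4) = 0 at u ∈ {-4, -3, 2}; ∂h/∂v = -60(v - 1)(v + 1)(v + 2)(v + 3) = 0 at v ∈ {-3, -2, -1, 1}.
The Hessian is diagonal: diag(h_uu, h_vv). Second derivatives: h_uu(-4)=-216, h_uu(-3)=180, h_uu(2)=-1080; h_vv(-3)=480, h_vv(-2)=-180, h_vv(-1)=240, h_vv(1)=-1440.
Local maxima occur where both diagonal entries negative: (-4, -2), (-4, 1), (2, -2), (2, 1). Count: 4.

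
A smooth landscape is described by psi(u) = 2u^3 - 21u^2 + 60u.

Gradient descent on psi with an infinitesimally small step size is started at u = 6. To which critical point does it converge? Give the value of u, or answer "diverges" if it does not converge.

psi'(u) = 6(u - 5)(u - 2), so psi'(6) = 24.
Gradient descent moves in the -psi' direction, i.e. u is decreasing.
The nearest critical point in that direction is u = 5, where psi'' = 18 > 0 (a local minimum). The iterate converges there.

5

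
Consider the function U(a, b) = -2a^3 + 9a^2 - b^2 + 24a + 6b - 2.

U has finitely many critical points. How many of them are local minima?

0

U separates as a function of a plus a function of b, so ∇U=0 decouples.
∂U/∂a = -6(a - 4)(a + 1) = 0 at a ∈ {-1, 4}; ∂U/∂b = -2(b - 3) = 0 at b ∈ {3}.
The Hessian is diagonal: diag(U_aa, U_bb). Second derivatives: U_aa(-1)=30, U_aa(4)=-30; U_bb(3)=-2.
Local minima occur where both diagonal entries positive: none. Count: 0.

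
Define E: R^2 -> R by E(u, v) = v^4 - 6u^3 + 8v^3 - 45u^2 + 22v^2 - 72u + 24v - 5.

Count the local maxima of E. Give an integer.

1

E separates as a function of u plus a function of v, so ∇E=0 decouples.
∂E/∂u = -18(u + 1)(u + 4) = 0 at u ∈ {-4, -1}; ∂E/∂v = 4(v + 1)(v + 2)(v + 3) = 0 at v ∈ {-3, -2, -1}.
The Hessian is diagonal: diag(E_uu, E_vv). Second derivatives: E_uu(-4)=54, E_uu(-1)=-54; E_vv(-3)=8, E_vv(-2)=-4, E_vv(-1)=8.
Local maxima occur where both diagonal entries negative: (-1, -2). Count: 1.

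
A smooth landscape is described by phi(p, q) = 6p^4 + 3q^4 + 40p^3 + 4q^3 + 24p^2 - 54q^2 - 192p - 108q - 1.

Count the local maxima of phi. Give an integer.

phi separates as a function of p plus a function of q, so ∇phi=0 decouples.
∂phi/∂p = 24(p - 1)(p + 2)(p + 4) = 0 at p ∈ {-4, -2, 1}; ∂phi/∂q = 12(q - 3)(q + 1)(q + 3) = 0 at q ∈ {-3, -1, 3}.
The Hessian is diagonal: diag(phi_pp, phi_qq). Second derivatives: phi_pp(-4)=240, phi_pp(-2)=-144, phi_pp(1)=360; phi_qq(-3)=144, phi_qq(-1)=-96, phi_qq(3)=288.
Local maxima occur where both diagonal entries negative: (-2, -1). Count: 1.

1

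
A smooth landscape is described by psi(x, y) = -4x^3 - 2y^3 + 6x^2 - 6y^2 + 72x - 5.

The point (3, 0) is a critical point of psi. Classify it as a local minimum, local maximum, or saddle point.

The mixed partial ∂²psi/∂x∂y is 0, so the Hessian at any point is diag(psi_xx, psi_yy) = diag(12(-2x + 1), -12(y + 1)).
At (3, 0): H = diag(-60, -12).
Both eigenvalues are negative, so H is negative definite: a local maximum.

local maximum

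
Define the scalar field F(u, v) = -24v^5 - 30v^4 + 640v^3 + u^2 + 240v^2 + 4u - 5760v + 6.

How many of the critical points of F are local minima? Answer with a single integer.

F separates as a function of u plus a function of v, so ∇F=0 decouples.
∂F/∂u = 2(u + 2) = 0 at u ∈ {-2}; ∂F/∂v = -120(v - 3)(v - 2)(v + 2)(v + 4) = 0 at v ∈ {-4, -2, 2, 3}.
The Hessian is diagonal: diag(F_uu, F_vv). Second derivatives: F_uu(-2)=2; F_vv(-4)=10080, F_vv(-2)=-4800, F_vv(2)=2880, F_vv(3)=-4200.
Local minima occur where both diagonal entries positive: (-2, -4), (-2, 2). Count: 2.

2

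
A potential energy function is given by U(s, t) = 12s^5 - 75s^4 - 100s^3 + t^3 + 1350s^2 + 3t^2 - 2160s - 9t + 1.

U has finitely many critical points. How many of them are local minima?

U separates as a function of s plus a function of t, so ∇U=0 decouples.
∂U/∂s = 60(s - 4)(s - 3)(s - 1)(s + 3) = 0 at s ∈ {-3, 1, 3, 4}; ∂U/∂t = 3(t - 1)(t + 3) = 0 at t ∈ {-3, 1}.
The Hessian is diagonal: diag(U_ss, U_tt). Second derivatives: U_ss(-3)=-10080, U_ss(1)=1440, U_ss(3)=-720, U_ss(4)=1260; U_tt(-3)=-12, U_tt(1)=12.
Local minima occur where both diagonal entries positive: (1, 1), (4, 1). Count: 2.

2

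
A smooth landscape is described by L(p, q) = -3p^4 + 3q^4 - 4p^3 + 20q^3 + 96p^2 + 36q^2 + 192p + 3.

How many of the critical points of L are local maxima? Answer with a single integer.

2

L separates as a function of p plus a function of q, so ∇L=0 decouples.
∂L/∂p = -12(p - 4)(p + 1)(p + 4) = 0 at p ∈ {-4, -1, 4}; ∂L/∂q = 12q(q + 2)(q + 3) = 0 at q ∈ {-3, -2, 0}.
The Hessian is diagonal: diag(L_pp, L_qq). Second derivatives: L_pp(-4)=-288, L_pp(-1)=180, L_pp(4)=-480; L_qq(-3)=36, L_qq(-2)=-24, L_qq(0)=72.
Local maxima occur where both diagonal entries negative: (-4, -2), (4, -2). Count: 2.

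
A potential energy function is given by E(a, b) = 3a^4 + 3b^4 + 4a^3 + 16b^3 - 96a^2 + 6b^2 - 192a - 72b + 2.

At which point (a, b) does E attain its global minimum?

(4, 1)

E(a,b) separates as P(a) + Q(b) + 2, so its minimum is min P + min Q + 2.
P'(a) = 12(a - 4)(a + 1)(a + 4) vanishes at a ∈ {-4, -1, 4}; Q'(b) = 12(b - 1)(b + 2)(b + 3) vanishes at b ∈ {-3, -2, 1}.
Local minima of P (where P''>0): P(-4)=-256, P(4)=-1280. Local minima of Q: Q(-3)=81, Q(1)=-47.
So the global minimum of E is P(4) + Q(1) + 2 = -1280 − 47 + 2 = -1325, attained at (4, 1).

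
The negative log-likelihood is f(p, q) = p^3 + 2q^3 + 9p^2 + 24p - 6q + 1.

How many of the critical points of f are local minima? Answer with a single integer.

f separates as a function of p plus a function of q, so ∇f=0 decouples.
∂f/∂p = 3(p + 2)(p + 4) = 0 at p ∈ {-4, -2}; ∂f/∂q = 6(q - 1)(q + 1) = 0 at q ∈ {-1, 1}.
The Hessian is diagonal: diag(f_pp, f_qq). Second derivatives: f_pp(-4)=-6, f_pp(-2)=6; f_qq(-1)=-12, f_qq(1)=12.
Local minima occur where both diagonal entries positive: (-2, 1). Count: 1.

1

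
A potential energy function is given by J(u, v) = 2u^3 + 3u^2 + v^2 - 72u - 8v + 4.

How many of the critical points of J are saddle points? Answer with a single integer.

J separates as a function of u plus a function of v, so ∇J=0 decouples.
∂J/∂u = 6(u - 3)(u + 4) = 0 at u ∈ {-4, 3}; ∂J/∂v = 2(v - 4) = 0 at v ∈ {4}.
The Hessian is diagonal: diag(J_uu, J_vv). Second derivatives: J_uu(-4)=-42, J_uu(3)=42; J_vv(4)=2.
Saddle points occur where the two diagonal entries have opposite signs: (-4, 4). Count: 1.

1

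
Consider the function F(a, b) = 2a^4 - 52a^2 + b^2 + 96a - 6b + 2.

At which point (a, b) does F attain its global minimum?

F(a,b) separates as P(a) + Q(b) + 2, so its minimum is min P + min Q + 2.
P'(a) = 8(a - 3)(a - 1)(a + 4) vanishes at a ∈ {-4, 1, 3}; Q'(b) = 2b - 6 vanishes at b ∈ {3}.
Local minima of P (where P''>0): P(-4)=-704, P(3)=-18. Local minima of Q: Q(3)=-9.
So the global minimum of F is P(-4) + Q(3) + 2 = -704 − 9 + 2 = -711, attained at (-4, 3).

(-4, 3)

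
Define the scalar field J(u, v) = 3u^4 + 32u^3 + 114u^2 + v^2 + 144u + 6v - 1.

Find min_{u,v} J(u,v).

J(u,v) separates as P(u) + Q(v) − 1, so its minimum is min P + min Q − 1.
P'(u) = 12(u + 1)(u + 3)(u + 4) vanishes at u ∈ {-4, -3, -1}; Q'(v) = 2v + 6 vanishes at v ∈ {-3}.
Local minima of P (where P''>0): P(-4)=-32, P(-1)=-59. Local minima of Q: Q(-3)=-9.
So the global minimum of J is P(-1) + Q(-3) − 1 = -59 − 9 − 1 = -69, attained at (-1, -3).

-69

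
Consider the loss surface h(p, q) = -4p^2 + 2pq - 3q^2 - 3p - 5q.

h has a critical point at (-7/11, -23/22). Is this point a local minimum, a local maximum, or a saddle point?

The Hessian of h is constant: H = [[-8, 2], [2, -6]].
det(H) = (-8)·(-6) − 2² = 44.
det(H) > 0 and tr(H) = -14 < 0, so H is negative definite and the point is a local maximum.

local maximum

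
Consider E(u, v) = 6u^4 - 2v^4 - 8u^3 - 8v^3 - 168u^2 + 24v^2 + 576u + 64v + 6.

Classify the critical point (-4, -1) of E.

The mixed partial ∂²E/∂u∂v is 0, so the Hessian at any point is diag(E_uu, E_vv) = diag(24(3u^2 - 2u - 14), 24(-v^2 - 2v + 2)).
At (-4, -1): H = diag(1008, 72).
Both eigenvalues are positive, so H is positive definite: a local minimum.

local minimum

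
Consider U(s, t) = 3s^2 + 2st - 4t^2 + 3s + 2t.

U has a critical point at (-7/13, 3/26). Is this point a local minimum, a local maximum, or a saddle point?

saddle point

The Hessian of U is constant: H = [[6, 2], [2, -8]].
det(H) = 6·(-8) − 2² = -52.
Since det(H) < 0, H is indefinite and the critical point is a saddle point.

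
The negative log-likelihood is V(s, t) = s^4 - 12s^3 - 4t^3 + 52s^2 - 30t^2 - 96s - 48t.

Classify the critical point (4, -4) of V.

The mixed partial ∂²V/∂s∂t is 0, so the Hessian at any point is diag(V_ss, V_tt) = diag(4(3s^2 - 18s + 26), -12(2t + 5)).
At (4, -4): H = diag(8, 36).
Both eigenvalues are positive, so H is positive definite: a local minimum.

local minimum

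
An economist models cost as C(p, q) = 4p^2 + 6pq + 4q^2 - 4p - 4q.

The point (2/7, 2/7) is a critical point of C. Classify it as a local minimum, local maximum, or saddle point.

The Hessian of C is constant: H = [[8, 6], [6, 8]].
det(H) = 8·8 − 6² = 28.
det(H) > 0 and tr(H) = 16 > 0, so H is positive definite and the point is a local minimum.

local minimum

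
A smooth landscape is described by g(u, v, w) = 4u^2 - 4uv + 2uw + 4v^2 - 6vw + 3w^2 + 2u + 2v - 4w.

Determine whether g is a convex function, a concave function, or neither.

g is quadratic, so its Hessian is the constant matrix H = [[8, -4, 2], [-4, 8, -6], [2, -6, 6]].
Leading principal minors: 8, 48, 64.
All positive ⇒ H ≻ 0 ⇒ convex.

convex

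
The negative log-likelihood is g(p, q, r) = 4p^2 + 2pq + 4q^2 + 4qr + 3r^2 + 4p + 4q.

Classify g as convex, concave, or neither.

g is quadratic, so its Hessian is the constant matrix H = [[8, 2, 0], [2, 8, 4], [0, 4, 6]].
Leading principal minors: 8, 60, 232.
All positive ⇒ H ≻ 0 ⇒ convex.

convex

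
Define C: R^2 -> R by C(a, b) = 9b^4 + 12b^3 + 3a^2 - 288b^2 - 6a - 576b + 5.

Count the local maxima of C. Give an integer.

0

C separates as a function of a plus a function of b, so ∇C=0 decouples.
∂C/∂a = 6(a - 1) = 0 at a ∈ {1}; ∂C/∂b = 36(b - 4)(b + 1)(b + 4) = 0 at b ∈ {-4, -1, 4}.
The Hessian is diagonal: diag(C_aa, C_bb). Second derivatives: C_aa(1)=6; C_bb(-4)=864, C_bb(-1)=-540, C_bb(4)=1440.
Local maxima occur where both diagonal entries negative: none. Count: 0.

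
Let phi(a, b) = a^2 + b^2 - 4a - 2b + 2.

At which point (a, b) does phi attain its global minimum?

phi(a,b) separates as P(a) + Q(b) + 2, so its minimum is min P + min Q + 2.
P'(a) = 2a - 4 vanishes at a ∈ {2}; Q'(b) = 2b - 2 vanishes at b ∈ {1}.
Local minima of P (where P''>0): P(2)=-4. Local minima of Q: Q(1)=-1.
So the global minimum of phi is P(2) + Q(1) + 2 = -4 − 1 + 2 = -3, attained at (2, 1).

(2, 1)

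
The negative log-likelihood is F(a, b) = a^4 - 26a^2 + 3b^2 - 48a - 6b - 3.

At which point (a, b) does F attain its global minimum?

F(a,b) separates as P(a) + Q(b) − 3, so its minimum is min P + min Q − 3.
P'(a) = 4(a - 4)(a + 1)(a + 3) vanishes at a ∈ {-3, -1, 4}; Q'(b) = 6b - 6 vanishes at b ∈ {1}.
Local minima of P (where P''>0): P(-3)=-9, P(4)=-352. Local minima of Q: Q(1)=-3.
So the global minimum of F is P(4) + Q(1) − 3 = -352 − 3 − 3 = -358, attained at (4, 1).

(4, 1)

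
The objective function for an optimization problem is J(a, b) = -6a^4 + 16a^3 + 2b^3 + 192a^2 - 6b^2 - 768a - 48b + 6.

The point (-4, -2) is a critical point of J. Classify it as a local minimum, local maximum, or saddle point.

local maximum

The mixed partial ∂²J/∂a∂b is 0, so the Hessian at any point is diag(J_aa, J_bb) = diag(24(-3a^2 + 4a + 16), 12(b - 1)).
At (-4, -2): H = diag(-1152, -36).
Both eigenvalues are negative, so H is negative definite: a local maximum.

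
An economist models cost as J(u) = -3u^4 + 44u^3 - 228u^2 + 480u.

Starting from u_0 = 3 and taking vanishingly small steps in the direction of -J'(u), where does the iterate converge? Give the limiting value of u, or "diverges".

J'(u) = -12(u - 5)(u - 4)(u - 2), so J'(3) = -24.
Gradient descent moves in the -J' direction, i.e. u is increasing.
The nearest critical point in that direction is u = 4, where J'' = 24 > 0 (a local minimum). The iterate converges there.

4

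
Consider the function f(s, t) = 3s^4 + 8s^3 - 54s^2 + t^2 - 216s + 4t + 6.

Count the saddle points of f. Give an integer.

1

f separates as a function of s plus a function of t, so ∇f=0 decouples.
∂f/∂s = 12(s - 3)(s + 2)(s + 3) = 0 at s ∈ {-3, -2, 3}; ∂f/∂t = 2(t + 2) = 0 at t ∈ {-2}.
The Hessian is diagonal: diag(f_ss, f_tt). Second derivatives: f_ss(-3)=72, f_ss(-2)=-60, f_ss(3)=360; f_tt(-2)=2.
Saddle points occur where the two diagonal entries have opposite signs: (-2, -2). Count: 1.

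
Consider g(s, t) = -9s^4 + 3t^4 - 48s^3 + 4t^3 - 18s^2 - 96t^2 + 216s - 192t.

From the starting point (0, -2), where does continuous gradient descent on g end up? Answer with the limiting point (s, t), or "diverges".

(-2, -4)

g is separable, so gradient descent decouples: s follows -∂g/∂s, t follows -∂g/∂t.
∂g/∂s = -36(s - 1)(s + 2)(s + 3); at s=0 this is 216, so s decreases.
∂g/∂t = 12(t - 4)(t + 1)(t + 4); at t=-2 this is 144, so t decreases.
s converges to its nearest critical value -2 (a local min of the s-part); t converges to -4. The iterate converges to (-2, -4).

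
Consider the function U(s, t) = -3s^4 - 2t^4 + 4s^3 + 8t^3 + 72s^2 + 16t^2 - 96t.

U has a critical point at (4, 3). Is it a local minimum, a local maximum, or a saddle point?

The mixed partial ∂²U/∂s∂t is 0, so the Hessian at any point is diag(U_ss, U_tt) = diag(12(-3s^2 + 2s + 12), 8(-3t^2 + 6t + 4)).
At (4, 3): H = diag(-336, -40).
Both eigenvalues are negative, so H is negative definite: a local maximum.

local maximum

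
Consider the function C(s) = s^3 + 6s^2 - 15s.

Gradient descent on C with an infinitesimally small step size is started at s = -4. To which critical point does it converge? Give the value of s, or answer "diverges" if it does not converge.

1

C'(s) = 3(s - 1)(s + 5), so C'(-4) = -15.
Gradient descent moves in the -C' direction, i.e. s is increasing.
The nearest critical point in that direction is s = 1, where C'' = 18 > 0 (a local minimum). The iterate converges there.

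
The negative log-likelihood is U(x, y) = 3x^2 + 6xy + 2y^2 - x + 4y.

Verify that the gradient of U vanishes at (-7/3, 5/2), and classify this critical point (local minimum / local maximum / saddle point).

∇U = (6x + 6y - 1, 6x + 4y + 4); substituting (-7/3, 5/2) gives ∇U = (0, 0), so (-7/3, 5/2) is indeed a critical point.
The Hessian of U is constant: H = [[6, 6], [6, 4]].
det(H) = 6·4 − 6² = -12.
Since det(H) < 0, H is indefinite and the critical point is a saddle point.

saddle point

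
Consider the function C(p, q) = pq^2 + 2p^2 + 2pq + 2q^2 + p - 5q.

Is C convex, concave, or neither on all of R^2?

The term pq^2 is cubic, so the Hessian is not constant.
∂²C/∂q² = 2p + 4, which takes both signs as p varies (negative for sufficiently negative p). A diagonal entry of the Hessian changing sign means the Hessian is neither positive- nor negative-semidefinite on all of R^2.

neither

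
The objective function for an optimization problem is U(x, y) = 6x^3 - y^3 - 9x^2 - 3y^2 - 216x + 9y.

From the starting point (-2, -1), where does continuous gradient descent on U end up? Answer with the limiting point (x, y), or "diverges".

(4, -3)

U is separable, so gradient descent decouples: x follows -∂U/∂x, y follows -∂U/∂y.
∂U/∂x = 18(x - 4)(x + 3); at x=-2 this is -108, so x increases.
∂U/∂y = -3(y - 1)(y + 3); at y=-1 this is 12, so y decreases.
x converges to its nearest critical value 4 (a local min of the x-part); y converges to -3. The iterate converges to (4, -3).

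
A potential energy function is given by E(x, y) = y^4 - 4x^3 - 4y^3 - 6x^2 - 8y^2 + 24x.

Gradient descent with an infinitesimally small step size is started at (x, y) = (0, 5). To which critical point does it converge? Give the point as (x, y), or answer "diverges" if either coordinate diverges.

E is separable, so gradient descent decouples: x follows -∂E/∂x, y follows -∂E/∂y.
∂E/∂x = -12(x - 1)(x + 2); at x=0 this is 24, so x decreases.
∂E/∂y = 4y(y - 4)(y + 1); at y=5 this is 120, so y decreases.
x converges to its nearest critical value -2 (a local min of the x-part); y converges to 4. The iterate converges to (-2, 4).

(-2, 4)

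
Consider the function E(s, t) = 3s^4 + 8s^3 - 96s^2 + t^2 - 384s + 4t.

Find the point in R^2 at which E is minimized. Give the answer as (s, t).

(4, -2)

E(s,t) separates as P(s) + Q(t), so its minimum is min P + min Q.
P'(s) = 12(s - 4)(s + 2)(s + 4) vanishes at s ∈ {-4, -2, 4}; Q'(t) = 2(t + 2) vanishes at t ∈ {-2}.
Local minima of P (where P''>0): P(-4)=256, P(4)=-1792. Local minima of Q: Q(-2)=-4.
So the global minimum of E is P(4) + Q(-2) = -1792 − 4 = -1796, attained at (4, -2).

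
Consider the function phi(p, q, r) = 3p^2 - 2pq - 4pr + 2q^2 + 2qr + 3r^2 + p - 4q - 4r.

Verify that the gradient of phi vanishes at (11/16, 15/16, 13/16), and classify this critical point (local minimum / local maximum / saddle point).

∇phi = (6p - 2q - 4r + 1, -2p + 4q + 2r - 4, -4p + 2q + 6r - 4); substituting (11/16, 15/16, 13/16) gives ∇phi = (0, 0, 0), so (11/16, 15/16, 13/16) is indeed a critical point.
The Hessian is constant: H = [[6, -2, -4], [-2, 4, 2], [-4, 2, 6]].
Leading principal minors: Δ₁ = 6, Δ₂ = 20, Δ₃ = 64.
All leading minors are positive, so H is positive definite: a local minimum.

local minimum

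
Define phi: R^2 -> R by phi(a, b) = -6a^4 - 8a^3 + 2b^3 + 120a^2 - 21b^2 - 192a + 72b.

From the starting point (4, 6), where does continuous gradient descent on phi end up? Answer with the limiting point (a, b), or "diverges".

phi is separable, so gradient descent decouples: a follows -∂phi/∂a, b follows -∂phi/∂b.
∂phi/∂a = -24(a - 2)(a - 1)(a + 4); at a=4 this is -1152, so a increases.
∂phi/∂b = 6(b - 4)(b - 3); at b=6 this is 36, so b decreases.
The a-coordinate has no critical point in that direction and runs off to infinity.

diverges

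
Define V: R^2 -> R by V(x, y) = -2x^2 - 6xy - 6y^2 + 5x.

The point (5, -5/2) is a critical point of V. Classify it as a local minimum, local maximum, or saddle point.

local maximum

The Hessian of V is constant: H = [[-4, -6], [-6, -12]].
det(H) = (-4)·(-12) − (-6)² = 12.
det(H) > 0 and tr(H) = -16 < 0, so H is negative definite and the point is a local maximum.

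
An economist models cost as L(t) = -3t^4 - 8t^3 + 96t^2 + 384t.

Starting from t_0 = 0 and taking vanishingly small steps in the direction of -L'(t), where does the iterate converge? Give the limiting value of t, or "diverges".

-2

L'(t) = -12(t - 4)(t + 2)(t + 4), so L'(0) = 384.
Gradient descent moves in the -L' direction, i.e. t is decreasing.
The nearest critical point in that direction is t = -2, where L'' = 144 > 0 (a local minimum). The iterate converges there.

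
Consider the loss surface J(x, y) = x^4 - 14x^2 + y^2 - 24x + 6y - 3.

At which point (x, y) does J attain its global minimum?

J(x,y) separates as P(x) + Q(y) − 3, so its minimum is min P + min Q − 3.
P'(x) = 4(x - 3)(x + 1)(x + 2) vanishes at x ∈ {-2, -1, 3}; Q'(y) = 2y + 6 vanishes at y ∈ {-3}.
Local minima of P (where P''>0): P(-2)=8, P(3)=-117. Local minima of Q: Q(-3)=-9.
So the global minimum of J is P(3) + Q(-3) − 3 = -117 − 9 − 3 = -129, attained at (3, -3).

(3, -3)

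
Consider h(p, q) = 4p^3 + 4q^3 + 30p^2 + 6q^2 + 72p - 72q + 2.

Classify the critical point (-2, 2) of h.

local minimum

The mixed partial ∂²h/∂p∂q is 0, so the Hessian at any point is diag(h_pp, h_qq) = diag(12(2p + 5), 12(2q + 1)).
At (-2, 2): H = diag(12, 60).
Both eigenvalues are positive, so H is positive definite: a local minimum.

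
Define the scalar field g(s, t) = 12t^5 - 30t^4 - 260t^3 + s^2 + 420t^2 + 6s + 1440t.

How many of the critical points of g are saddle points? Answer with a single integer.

g separates as a function of s plus a function of t, so ∇g=0 decouples.
∂g/∂s = 2(s + 3) = 0 at s ∈ {-3}; ∂g/∂t = 60(t - 4)(t - 2)(t + 1)(t + 3) = 0 at t ∈ {-3, -1, 2, 4}.
The Hessian is diagonal: diag(g_ss, g_tt). Second derivatives: g_ss(-3)=2; g_tt(-3)=-4200, g_tt(-1)=1800, g_tt(2)=-1800, g_tt(4)=4200.
Saddle points occur where the two diagonal entries have opposite signs: (-3, -3), (-3, 2). Count: 2.

2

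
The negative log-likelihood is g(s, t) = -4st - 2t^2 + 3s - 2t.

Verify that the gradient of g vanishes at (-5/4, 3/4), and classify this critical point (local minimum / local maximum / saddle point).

∇g = (-4t + 3, -4s - 4t - 2); substituting (-5/4, 3/4) gives ∇g = (0, 0), so (-5/4, 3/4) is indeed a critical point.
The Hessian of g is constant: H = [[0, -4], [-4, -4]].
det(H) = 0·(-4) − (-4)² = -16.
Since det(H) < 0, H is indefinite and the critical point is a saddle point.

saddle point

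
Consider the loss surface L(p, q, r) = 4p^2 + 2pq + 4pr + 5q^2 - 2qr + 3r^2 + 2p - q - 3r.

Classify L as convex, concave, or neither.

L is quadratic, so its Hessian is the constant matrix H = [[8, 2, 4], [2, 10, -2], [4, -2, 6]].
Leading principal minors: 8, 76, 232.
All positive ⇒ H ≻ 0 ⇒ convex.

convex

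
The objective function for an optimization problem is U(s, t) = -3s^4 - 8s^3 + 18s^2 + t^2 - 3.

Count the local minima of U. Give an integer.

U separates as a function of s plus a function of t, so ∇U=0 decouples.
∂U/∂s = -12s(s - 1)(s + 3) = 0 at s ∈ {-3, 0, 1}; ∂U/∂t = 2t = 0 at t ∈ {0}.
The Hessian is diagonal: diag(U_ss, U_tt). Second derivatives: U_ss(-3)=-144, U_ss(0)=36, U_ss(1)=-48; U_tt(0)=2.
Local minima occur where both diagonal entries positive: (0, 0). Count: 1.

1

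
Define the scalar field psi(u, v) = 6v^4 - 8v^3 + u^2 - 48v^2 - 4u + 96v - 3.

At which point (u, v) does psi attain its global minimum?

(2, -2)

psi(u,v) separates as P(u) + Q(v) − 3, so its minimum is min P + min Q − 3.
P'(u) = 2u - 4 vanishes at u ∈ {2}; Q'(v) = 24(v - 2)(v - 1)(v + 2) vanishes at v ∈ {-2, 1, 2}.
Local minima of P (where P''>0): P(2)=-4. Local minima of Q: Q(-2)=-224, Q(2)=32.
So the global minimum of psi is P(2) + Q(-2) − 3 = -4 − 224 − 3 = -231, attained at (2, -2).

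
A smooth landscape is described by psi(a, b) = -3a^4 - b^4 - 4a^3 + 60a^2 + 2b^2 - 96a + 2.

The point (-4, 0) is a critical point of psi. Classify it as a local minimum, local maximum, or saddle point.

The mixed partial ∂²psi/∂a∂b is 0, so the Hessian at any point is diag(psi_aa, psi_bb) = diag(12(-3a^2 - 2a + 10), 4(-3b^2 + 1)).
At (-4, 0): H = diag(-360, 4).
The eigenvalues have opposite signs, so H is indefinite: a saddle point.

saddle point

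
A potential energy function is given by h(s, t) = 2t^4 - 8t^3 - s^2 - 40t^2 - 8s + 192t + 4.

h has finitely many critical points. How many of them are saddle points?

h separates as a function of s plus a function of t, so ∇h=0 decouples.
∂h/∂s = -2(s + 4) = 0 at s ∈ {-4}; ∂h/∂t = 8(t - 4)(t - 2)(t + 3) = 0 at t ∈ {-3, 2, 4}.
The Hessian is diagonal: diag(h_ss, h_tt). Second derivatives: h_ss(-4)=-2; h_tt(-3)=280, h_tt(2)=-80, h_tt(4)=112.
Saddle points occur where the two diagonal entries have opposite signs: (-4, -3), (-4, 4). Count: 2.

2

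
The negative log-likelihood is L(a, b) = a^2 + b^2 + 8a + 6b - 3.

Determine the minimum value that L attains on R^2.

L(a,b) separates as P(a) + Q(b) − 3, so its minimum is min P + min Q − 3.
P'(a) = 2a + 8 vanishes at a ∈ {-4}; Q'(b) = 2b + 6 vanishes at b ∈ {-3}.
Local minima of P (where P''>0): P(-4)=-16. Local minima of Q: Q(-3)=-9.
So the global minimum of L is P(-4) + Q(-3) − 3 = -16 − 9 − 3 = -28, attained at (-4, -3).

-28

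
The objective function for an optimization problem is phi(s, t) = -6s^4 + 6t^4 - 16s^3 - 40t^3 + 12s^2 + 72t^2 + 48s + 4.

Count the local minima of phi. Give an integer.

phi separates as a function of s plus a function of t, so ∇phi=0 decouples.
∂phi/∂s = -24(s - 1)(s + 1)(s + 2) = 0 at s ∈ {-2, -1, 1}; ∂phi/∂t = 24t(t - 3)(t - 2) = 0 at t ∈ {0, 2, 3}.
The Hessian is diagonal: diag(phi_ss, phi_tt). Second derivatives: phi_ss(-2)=-72, phi_ss(-1)=48, phi_ss(1)=-144; phi_tt(0)=144, phi_tt(2)=-48, phi_tt(3)=72.
Local minima occur where both diagonal entries positive: (-1, 0), (-1, 3). Count: 2.

2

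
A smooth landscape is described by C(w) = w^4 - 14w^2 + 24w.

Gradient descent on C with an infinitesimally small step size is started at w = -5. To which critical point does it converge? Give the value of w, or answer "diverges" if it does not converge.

C'(w) = 4(w - 2)(w - 1)(w + 3), so C'(-5) = -336.
Gradient descent moves in the -C' direction, i.e. w is increasing.
The nearest critical point in that direction is w = -3, where C'' = 80 > 0 (a local minimum). The iterate converges there.

-3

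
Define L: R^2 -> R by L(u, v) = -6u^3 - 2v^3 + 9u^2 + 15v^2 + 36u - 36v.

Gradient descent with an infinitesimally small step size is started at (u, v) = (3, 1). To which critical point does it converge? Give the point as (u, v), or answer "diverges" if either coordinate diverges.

L is separable, so gradient descent decouples: u follows -∂L/∂u, v follows -∂L/∂v.
∂L/∂u = -18(u - 2)(u + 1); at u=3 this is -72, so u increases.
∂L/∂v = -6(v - 3)(v - 2); at v=1 this is -12, so v increases.
The u-coordinate has no critical point in that direction and runs off to infinity.

diverges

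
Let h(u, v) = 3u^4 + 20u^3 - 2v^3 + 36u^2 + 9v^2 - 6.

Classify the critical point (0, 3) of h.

saddle point

The mixed partial ∂²h/∂u∂v is 0, so the Hessian at any point is diag(h_uu, h_vv) = diag(12(3u^2 + 10u + 6), 6(-2v + 3)).
At (0, 3): H = diag(72, -18).
The eigenvalues have opposite signs, so H is indefinite: a saddle point.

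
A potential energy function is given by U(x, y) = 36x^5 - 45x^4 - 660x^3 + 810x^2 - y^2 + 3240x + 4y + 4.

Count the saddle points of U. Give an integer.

U separates as a function of x plus a function of y, so ∇U=0 decouples.
∂U/∂x = 180(x - 3)(x - 2)(x + 1)(x + 3) = 0 at x ∈ {-3, -1, 2, 3}; ∂U/∂y = -2(y - 2) = 0 at y ∈ {2}.
The Hessian is diagonal: diag(U_xx, U_yy). Second derivatives: U_xx(-3)=-10800, U_xx(-1)=4320, U_xx(2)=-2700, U_xx(3)=4320; U_yy(2)=-2.
Saddle points occur where the two diagonal entries have opposite signs: (-1, 2), (3, 2). Count: 2.

2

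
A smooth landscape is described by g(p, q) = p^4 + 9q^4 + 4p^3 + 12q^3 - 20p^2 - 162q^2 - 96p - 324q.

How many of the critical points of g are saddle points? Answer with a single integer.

4

g separates as a function of p plus a function of q, so ∇g=0 decouples.
∂g/∂p = 4(p - 3)(p + 2)(p + 4) = 0 at p ∈ {-4, -2, 3}; ∂g/∂q = 36(q - 3)(q + 1)(q + 3) = 0 at q ∈ {-3, -1, 3}.
The Hessian is diagonal: diag(g_pp, g_qq). Second derivatives: g_pp(-4)=56, g_pp(-2)=-40, g_pp(3)=140; g_qq(-3)=432, g_qq(-1)=-288, g_qq(3)=864.
Saddle points occur where the two diagonal entries have opposite signs: (-4, -1), (-2, -3), (-2, 3), (3, -1). Count: 4.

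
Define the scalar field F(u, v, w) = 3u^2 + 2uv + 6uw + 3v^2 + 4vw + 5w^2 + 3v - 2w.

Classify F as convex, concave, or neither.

convex

F is quadratic, so its Hessian is the constant matrix H = [[6, 2, 6], [2, 6, 4], [6, 4, 10]].
Leading principal minors: 6, 32, 104.
All positive ⇒ H ≻ 0 ⇒ convex.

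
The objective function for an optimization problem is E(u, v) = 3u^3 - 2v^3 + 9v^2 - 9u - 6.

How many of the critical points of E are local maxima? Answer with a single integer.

E separates as a function of u plus a function of v, so ∇E=0 decouples.
∂E/∂u = 9(u - 1)(u + 1) = 0 at u ∈ {-1, 1}; ∂E/∂v = -6v(v - 3) = 0 at v ∈ {0, 3}.
The Hessian is diagonal: diag(E_uu, E_vv). Second derivatives: E_uu(-1)=-18, E_uu(1)=18; E_vv(0)=18, E_vv(3)=-18.
Local maxima occur where both diagonal entries negative: (-1, 3). Count: 1.

1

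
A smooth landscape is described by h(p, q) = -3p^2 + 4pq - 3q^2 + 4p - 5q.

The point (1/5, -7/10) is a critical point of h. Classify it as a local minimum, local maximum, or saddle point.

local maximum

The Hessian of h is constant: H = [[-6, 4], [4, -6]].
det(H) = (-6)·(-6) − 4² = 20.
det(H) > 0 and tr(H) = -12 < 0, so H is negative definite and the point is a local maximum.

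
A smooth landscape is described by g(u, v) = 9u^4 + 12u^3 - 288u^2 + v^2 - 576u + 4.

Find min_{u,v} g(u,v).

g(u,v) separates as P(u) + Q(v) + 4, so its minimum is min P + min Q + 4.
P'(u) = 36(u - 4)(u + 1)(u + 4) vanishes at u ∈ {-4, -1, 4}; Q'(v) = 2v vanishes at v ∈ {0}.
Local minima of P (where P''>0): P(-4)=-768, P(4)=-3840. Local minima of Q: Q(0)=0.
So the global minimum of g is P(4) + Q(0) + 4 = -3840 + 0 + 4 = -3836, attained at (4, 0).

-3836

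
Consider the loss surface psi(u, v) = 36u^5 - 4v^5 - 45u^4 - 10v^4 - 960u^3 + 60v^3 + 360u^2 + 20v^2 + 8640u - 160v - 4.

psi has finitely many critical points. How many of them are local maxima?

psi separates as a function of u plus a function of v, so ∇psi=0 decouples.
∂psi/∂u = 180(u - 4)(u - 2)(u + 2)(u + 3) = 0 at u ∈ {-3, -2, 2, 4}; ∂psi/∂v = -20(v - 2)(v - 1)(v + 1)(v + 4) = 0 at v ∈ {-4, -1, 1, 2}.
The Hessian is diagonal: diag(psi_uu, psi_vv). Second derivatives: psi_uu(-3)=-6300, psi_uu(-2)=4320, psi_uu(2)=-7200, psi_uu(4)=15120; psi_vv(-4)=1800, psi_vv(-1)=-360, psi_vv(1)=200, psi_vv(2)=-360.
Local maxima occur where both diagonal entries negative: (-3, -1), (-3, 2), (2, -1), (2, 2). Count: 4.

4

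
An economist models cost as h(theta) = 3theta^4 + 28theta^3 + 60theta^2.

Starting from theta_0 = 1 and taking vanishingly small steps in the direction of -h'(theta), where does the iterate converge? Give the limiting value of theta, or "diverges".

h'(theta) = 12theta(theta + 2)(theta + 5), so h'(1) = 216.
Gradient descent moves in the -h' direction, i.e. theta is decreasing.
The nearest critical point in that direction is theta = 0, where h'' = 120 > 0 (a local minimum). The iterate converges there.

0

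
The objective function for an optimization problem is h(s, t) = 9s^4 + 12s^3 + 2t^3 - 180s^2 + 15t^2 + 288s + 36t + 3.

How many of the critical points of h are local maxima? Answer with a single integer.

1

h separates as a function of s plus a function of t, so ∇h=0 decouples.
∂h/∂s = 36(s - 2)(s - 1)(s + 4) = 0 at s ∈ {-4, 1, 2}; ∂h/∂t = 6(t + 2)(t + 3) = 0 at t ∈ {-3, -2}.
The Hessian is diagonal: diag(h_ss, h_tt). Second derivatives: h_ss(-4)=1080, h_ss(1)=-180, h_ss(2)=216; h_tt(-3)=-6, h_tt(-2)=6.
Local maxima occur where both diagonal entries negative: (1, -3). Count: 1.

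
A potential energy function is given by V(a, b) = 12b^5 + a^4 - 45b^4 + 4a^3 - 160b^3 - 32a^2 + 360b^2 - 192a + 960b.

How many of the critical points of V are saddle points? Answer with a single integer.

V separates as a function of a plus a function of b, so ∇V=0 decouples.
∂V/∂a = 4(a - 4)(a + 3)(a + 4) = 0 at a ∈ {-4, -3, 4}; ∂V/∂b = 60(b - 4)(b - 2)(b + 1)(b + 2) = 0 at b ∈ {-2, -1, 2, 4}.
The Hessian is diagonal: diag(V_aa, V_bb). Second derivatives: V_aa(-4)=32, V_aa(-3)=-28, V_aa(4)=224; V_bb(-2)=-1440, V_bb(-1)=900, V_bb(2)=-1440, V_bb(4)=3600.
Saddle points occur where the two diagonal entries have opposite signs: (-4, -2), (-4, 2), (-3, -1), (-3, 4), (4, -2), (4, 2). Count: 6.

6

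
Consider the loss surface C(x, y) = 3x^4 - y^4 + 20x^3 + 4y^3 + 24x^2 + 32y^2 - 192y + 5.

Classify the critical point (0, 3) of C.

The mixed partial ∂²C/∂x∂y is 0, so the Hessian at any point is diag(C_xx, C_yy) = diag(12(3x^2 + 10x + 4), 4(-3y^2 + 6y + 16)).
At (0, 3): H = diag(48, 28).
Both eigenvalues are positive, so H is positive definite: a local minimum.

local minimum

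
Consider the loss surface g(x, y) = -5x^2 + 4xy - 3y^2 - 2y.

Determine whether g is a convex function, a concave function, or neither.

concave

g is quadratic, so its Hessian is the constant matrix H = [[-10, 4], [4, -6]].
det(H) = 44, tr(H) = -16.
det(H) > 0 and tr(H) < 0, so H is negative definite everywhere: concave.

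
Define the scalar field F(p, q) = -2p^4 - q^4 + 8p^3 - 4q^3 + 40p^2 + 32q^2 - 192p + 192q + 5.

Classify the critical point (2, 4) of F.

The mixed partial ∂²F/∂p∂q is 0, so the Hessian at any point is diag(F_pp, F_qq) = diag(8(-3p^2 + 6p + 10), 4(-3q^2 - 6q + 16)).
At (2, 4): H = diag(80, -224).
The eigenvalues have opposite signs, so H is indefinite: a saddle point.

saddle point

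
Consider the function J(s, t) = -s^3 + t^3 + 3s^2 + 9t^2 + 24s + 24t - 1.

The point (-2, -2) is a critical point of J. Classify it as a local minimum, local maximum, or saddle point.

local minimum

The mixed partial ∂²J/∂s∂t is 0, so the Hessian at any point is diag(J_ss, J_tt) = diag(6(-s + 1), 6(t + 3)).
At (-2, -2): H = diag(18, 6).
Both eigenvalues are positive, so H is positive definite: a local minimum.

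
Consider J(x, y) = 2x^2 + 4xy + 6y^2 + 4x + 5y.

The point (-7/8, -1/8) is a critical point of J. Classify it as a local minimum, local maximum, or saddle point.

The Hessian of J is constant: H = [[4, 4], [4, 12]].
det(H) = 4·12 − 4² = 32.
det(H) > 0 and tr(H) = 16 > 0, so H is positive definite and the point is a local minimum.

local minimum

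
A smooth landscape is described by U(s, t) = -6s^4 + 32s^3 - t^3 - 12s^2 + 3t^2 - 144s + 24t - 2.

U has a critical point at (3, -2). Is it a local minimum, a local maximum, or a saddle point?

The mixed partial ∂²U/∂s∂t is 0, so the Hessian at any point is diag(U_ss, U_tt) = diag(24(-3s^2 + 8s - 1), 6(-t + 1)).
At (3, -2): H = diag(-96, 18).
The eigenvalues have opposite signs, so H is indefinite: a saddle point.

saddle point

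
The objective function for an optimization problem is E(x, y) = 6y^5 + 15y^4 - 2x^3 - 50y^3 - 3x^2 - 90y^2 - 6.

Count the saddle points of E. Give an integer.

E separates as a function of x plus a function of y, so ∇E=0 decouples.
∂E/∂x = -6x(x + 1) = 0 at x ∈ {-1, 0}; ∂E/∂y = 30y(y - 2)(y + 1)(y + 3) = 0 at y ∈ {-3, -1, 0, 2}.
The Hessian is diagonal: diag(E_xx, E_yy). Second derivatives: E_xx(-1)=6, E_xx(0)=-6; E_yy(-3)=-900, E_yy(-1)=180, E_yy(0)=-180, E_yy(2)=900.
Saddle points occur where the two diagonal entries have opposite signs: (-1, -3), (-1, 0), (0, -1), (0, 2). Count: 4.

4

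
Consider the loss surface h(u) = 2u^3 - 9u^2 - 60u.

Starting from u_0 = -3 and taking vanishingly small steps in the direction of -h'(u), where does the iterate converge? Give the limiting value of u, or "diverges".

h'(u) = 6(u - 5)(u + 2), so h'(-3) = 48.
Gradient descent moves in the -h' direction, i.e. u is decreasing.
There is no critical point below u=-3, and h' keeps the same sign, so the iterate runs off to −∞.

diverges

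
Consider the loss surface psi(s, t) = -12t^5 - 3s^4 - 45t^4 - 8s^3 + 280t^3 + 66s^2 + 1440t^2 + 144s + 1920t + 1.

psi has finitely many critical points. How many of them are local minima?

2

psi separates as a function of s plus a function of t, so ∇psi=0 decouples.
∂psi/∂s = -12(s - 3)(s + 1)(s + 4) = 0 at s ∈ {-4, -1, 3}; ∂psi/∂t = -60(t - 4)(t + 1)(t + 2)(t + 4) = 0 at t ∈ {-4, -2, -1, 4}.
The Hessian is diagonal: diag(psi_ss, psi_tt). Second derivatives: psi_ss(-4)=-252, psi_ss(-1)=144, psi_ss(3)=-336; psi_tt(-4)=2880, psi_tt(-2)=-720, psi_tt(-1)=900, psi_tt(4)=-14400.
Local minima occur where both diagonal entries positive: (-1, -4), (-1, -1). Count: 2.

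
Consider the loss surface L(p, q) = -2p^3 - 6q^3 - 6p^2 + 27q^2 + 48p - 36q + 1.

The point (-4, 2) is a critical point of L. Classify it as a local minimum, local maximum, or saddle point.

The mixed partial ∂²L/∂p∂q is 0, so the Hessian at any point is diag(L_pp, L_qq) = diag(-12(p + 1), 18(-2q + 3)).
At (-4, 2): H = diag(36, -18).
The eigenvalues have opposite signs, so H is indefinite: a saddle point.

saddle point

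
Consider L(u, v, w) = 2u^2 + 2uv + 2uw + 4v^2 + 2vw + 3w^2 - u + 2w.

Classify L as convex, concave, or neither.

L is quadratic, so its Hessian is the constant matrix H = [[4, 2, 2], [2, 8, 2], [2, 2, 6]].
Leading principal minors: 4, 28, 136.
All positive ⇒ H ≻ 0 ⇒ convex.

convex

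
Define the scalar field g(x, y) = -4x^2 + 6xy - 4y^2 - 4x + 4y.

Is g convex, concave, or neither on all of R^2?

concave

g is quadratic, so its Hessian is the constant matrix H = [[-8, 6], [6, -8]].
det(H) = 28, tr(H) = -16.
det(H) > 0 and tr(H) < 0, so H is negative definite everywhere: concave.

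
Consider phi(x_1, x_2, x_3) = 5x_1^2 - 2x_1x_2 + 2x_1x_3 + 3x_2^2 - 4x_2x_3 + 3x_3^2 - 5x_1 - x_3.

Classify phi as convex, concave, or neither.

phi is quadratic, so its Hessian is the constant matrix H = [[10, -2, 2], [-2, 6, -4], [2, -4, 6]].
Leading principal minors: 10, 56, 184.
All positive ⇒ H ≻ 0 ⇒ convex.

convex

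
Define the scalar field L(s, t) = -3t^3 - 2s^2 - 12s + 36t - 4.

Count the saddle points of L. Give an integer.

1

L separates as a function of s plus a function of t, so ∇L=0 decouples.
∂L/∂s = -4(s + 3) = 0 at s ∈ {-3}; ∂L/∂t = -9(t - 2)(t + 2) = 0 at t ∈ {-2, 2}.
The Hessian is diagonal: diag(L_ss, L_tt). Second derivatives: L_ss(-3)=-4; L_tt(-2)=36, L_tt(2)=-36.
Saddle points occur where the two diagonal entries have opposite signs: (-3, -2). Count: 1.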